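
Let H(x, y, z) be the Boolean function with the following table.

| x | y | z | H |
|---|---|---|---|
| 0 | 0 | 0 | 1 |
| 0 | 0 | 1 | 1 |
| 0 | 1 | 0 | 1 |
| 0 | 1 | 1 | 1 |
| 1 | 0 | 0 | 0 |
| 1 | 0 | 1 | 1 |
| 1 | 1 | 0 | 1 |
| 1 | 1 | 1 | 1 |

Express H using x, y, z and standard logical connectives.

H(x, y, z) = ¬((x ∧ ¬y) ∧ ¬z)

H is 0 on exactly one input, (1,0,0), whose minterm is x·¬y·¬z. So H is the negation of that single conjunction.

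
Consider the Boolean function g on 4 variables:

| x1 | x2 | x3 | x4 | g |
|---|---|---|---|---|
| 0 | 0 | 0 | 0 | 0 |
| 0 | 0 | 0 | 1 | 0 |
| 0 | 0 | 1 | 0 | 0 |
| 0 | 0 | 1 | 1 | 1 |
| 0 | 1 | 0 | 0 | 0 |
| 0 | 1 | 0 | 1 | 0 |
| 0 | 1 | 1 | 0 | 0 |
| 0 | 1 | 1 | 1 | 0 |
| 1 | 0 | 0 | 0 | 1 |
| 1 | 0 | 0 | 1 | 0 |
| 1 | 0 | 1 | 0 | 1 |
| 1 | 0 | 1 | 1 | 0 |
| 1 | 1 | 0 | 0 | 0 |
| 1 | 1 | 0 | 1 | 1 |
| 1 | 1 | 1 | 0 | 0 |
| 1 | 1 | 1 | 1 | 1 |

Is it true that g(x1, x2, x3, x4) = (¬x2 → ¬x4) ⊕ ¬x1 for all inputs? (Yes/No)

Evaluate (¬x2 → ¬x4) ⊕ ¬x1 on each row and compare to g:
  x1=0, x2=0, x3=0, x4=0: formula gives 0, g = 0 ✓
  x1=0, x2=0, x3=0, x4=1: formula gives 1, but g = 0 ✗
Since they disagree at (0,0,0,1), the expression is not a correct formula for g.

No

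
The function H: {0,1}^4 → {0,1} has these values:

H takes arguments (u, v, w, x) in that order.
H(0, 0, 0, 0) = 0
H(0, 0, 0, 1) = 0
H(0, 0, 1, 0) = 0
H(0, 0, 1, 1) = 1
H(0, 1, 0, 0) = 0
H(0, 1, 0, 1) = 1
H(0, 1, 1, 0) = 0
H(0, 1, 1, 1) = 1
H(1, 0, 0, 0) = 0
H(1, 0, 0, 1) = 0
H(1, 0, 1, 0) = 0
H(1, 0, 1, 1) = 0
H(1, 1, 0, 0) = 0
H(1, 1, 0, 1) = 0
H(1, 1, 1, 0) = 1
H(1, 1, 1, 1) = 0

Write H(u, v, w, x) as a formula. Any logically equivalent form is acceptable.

Collect the rows where H=1 — (0,0,1,1), (0,1,0,1), (0,1,1,1), (1,1,1,0) — and write one minterm per row: ¬u·¬v·w·x, ¬u·v·¬w·x, ¬u·v·w·x, u·v·w·¬x. Their union (logical OR) reproduces the table exactly.

H(u, v, w, x) = (((((NOT u AND NOT v) AND w) AND x) OR (((NOT u AND v) AND NOT w) AND x)) OR (((NOT u AND v) AND w) AND x)) OR (((u AND v) AND w) AND NOT x)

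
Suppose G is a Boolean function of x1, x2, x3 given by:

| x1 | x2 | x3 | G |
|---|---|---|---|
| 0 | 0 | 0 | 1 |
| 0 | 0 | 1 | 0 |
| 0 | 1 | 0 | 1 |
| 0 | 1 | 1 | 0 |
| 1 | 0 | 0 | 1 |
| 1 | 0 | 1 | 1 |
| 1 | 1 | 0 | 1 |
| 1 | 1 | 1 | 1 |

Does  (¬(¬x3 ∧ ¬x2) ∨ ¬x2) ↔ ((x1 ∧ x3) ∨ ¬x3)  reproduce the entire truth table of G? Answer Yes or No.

Check the formula against G row by row:
  x1=0, x2=0, x3=0: formula gives 1, G = 1 ✓
  x1=0, x2=0, x3=1: formula gives 0, G = 0 ✓
  x1=0, x2=1, x3=0: formula gives 1, G = 1 ✓
  x1=0, x2=1, x3=1: formula gives 0, G = 0 ✓
  x1=1, x2=0, x3=0: formula gives 1, G = 1 ✓
  …and likewise for the remaining 3 rows.
No disagreement on any input; they are logically equivalent.

Yes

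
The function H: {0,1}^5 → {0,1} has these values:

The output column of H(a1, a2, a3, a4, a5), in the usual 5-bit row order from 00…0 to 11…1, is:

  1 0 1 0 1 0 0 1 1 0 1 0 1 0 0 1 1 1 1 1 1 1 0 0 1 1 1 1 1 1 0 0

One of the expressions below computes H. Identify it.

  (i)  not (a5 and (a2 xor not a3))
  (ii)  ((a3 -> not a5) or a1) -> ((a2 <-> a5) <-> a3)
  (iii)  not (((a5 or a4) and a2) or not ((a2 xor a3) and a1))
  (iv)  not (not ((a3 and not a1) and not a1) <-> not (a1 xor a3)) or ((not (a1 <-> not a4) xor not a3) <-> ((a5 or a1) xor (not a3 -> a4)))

(i) fails at (0,0,1,0,1): the formula yields 1, H is 0.
(ii) fails at (0,0,0,0,0): the formula yields 0, H is 1.
(iii) fails at (0,0,0,0,0): the formula yields 0, H is 1.
That leaves (iv). Evaluating it on every row reproduces the table of H exactly.

iv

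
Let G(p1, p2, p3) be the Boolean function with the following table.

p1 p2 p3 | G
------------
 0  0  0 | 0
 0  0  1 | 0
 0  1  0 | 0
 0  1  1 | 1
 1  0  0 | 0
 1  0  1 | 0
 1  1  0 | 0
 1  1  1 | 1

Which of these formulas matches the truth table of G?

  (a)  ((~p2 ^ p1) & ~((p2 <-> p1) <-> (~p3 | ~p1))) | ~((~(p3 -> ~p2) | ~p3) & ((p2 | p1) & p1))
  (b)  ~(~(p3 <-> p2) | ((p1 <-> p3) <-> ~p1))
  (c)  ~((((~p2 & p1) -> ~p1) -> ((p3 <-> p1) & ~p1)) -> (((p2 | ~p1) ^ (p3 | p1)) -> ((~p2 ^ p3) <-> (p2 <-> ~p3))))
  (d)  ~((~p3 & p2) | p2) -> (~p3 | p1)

b

(a) fails at (0,0,0): the formula yields 1, G is 0.
(c) fails at (0,0,0): the formula yields 1, G is 0.
(d) fails at (0,0,0): the formula yields 1, G is 0.
Only (b) survives; checking it on all 8 rows confirms it matches G.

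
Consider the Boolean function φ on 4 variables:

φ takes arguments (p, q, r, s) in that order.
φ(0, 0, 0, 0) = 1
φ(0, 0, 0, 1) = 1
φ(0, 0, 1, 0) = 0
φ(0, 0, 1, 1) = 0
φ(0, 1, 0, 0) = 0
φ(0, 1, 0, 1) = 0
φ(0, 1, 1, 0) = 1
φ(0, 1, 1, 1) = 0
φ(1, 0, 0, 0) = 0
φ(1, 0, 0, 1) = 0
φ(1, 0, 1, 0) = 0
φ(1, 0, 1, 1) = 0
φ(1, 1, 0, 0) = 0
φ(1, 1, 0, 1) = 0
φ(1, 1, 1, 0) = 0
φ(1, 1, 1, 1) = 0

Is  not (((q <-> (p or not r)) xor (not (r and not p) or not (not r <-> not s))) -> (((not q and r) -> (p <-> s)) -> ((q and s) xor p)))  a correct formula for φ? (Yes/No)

Yes

Evaluate not (((q <-> (p or not r)) xor (not (r and not p) or not (not r <-> not s))) -> (((not q and r) -> (p <-> s)) -> ((q and s) xor p))) on each row and compare to φ:
  p=0, q=0, r=0, s=0: formula gives 1, φ = 1 ✓
  p=0, q=0, r=0, s=1: formula gives 1, φ = 1 ✓
  p=0, q=0, r=1, s=0: formula gives 0, φ = 0 ✓
  p=0, q=0, r=1, s=1: formula gives 0, φ = 0 ✓
  …and likewise for the remaining 12 rows.
All 16 rows match — the expression computes φ exactly.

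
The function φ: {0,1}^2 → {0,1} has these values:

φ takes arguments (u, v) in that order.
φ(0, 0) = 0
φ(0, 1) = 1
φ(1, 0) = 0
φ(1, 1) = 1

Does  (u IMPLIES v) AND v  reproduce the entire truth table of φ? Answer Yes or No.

Evaluate (u IMPLIES v) AND v on each row and compare to φ:
  u=0, v=0: formula gives 0, φ = 0 ✓
  u=0, v=1: formula gives 1, φ = 1 ✓
  u=1, v=0: formula gives 0, φ = 0 ✓
  u=1, v=1: formula gives 1, φ = 1 ✓
Every row agrees, so the formula is equivalent.

Yes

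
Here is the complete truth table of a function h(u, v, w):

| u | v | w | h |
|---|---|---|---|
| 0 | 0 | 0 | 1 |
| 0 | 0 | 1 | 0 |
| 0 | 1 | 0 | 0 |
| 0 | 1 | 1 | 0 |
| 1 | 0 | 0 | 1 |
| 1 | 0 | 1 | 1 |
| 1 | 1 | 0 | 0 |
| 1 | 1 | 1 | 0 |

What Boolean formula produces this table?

Collect the rows where h=1 — (0,0,0), (1,0,0), (1,0,1) — and write one minterm per row: ¬u·¬v·¬w, u·¬v·¬w, u·¬v·w. Their union (logical OR) reproduces the table exactly.

h(u, v, w) = (((NOT u AND NOT v) AND NOT w) OR ((u AND NOT v) AND NOT w)) OR ((u AND NOT v) AND w)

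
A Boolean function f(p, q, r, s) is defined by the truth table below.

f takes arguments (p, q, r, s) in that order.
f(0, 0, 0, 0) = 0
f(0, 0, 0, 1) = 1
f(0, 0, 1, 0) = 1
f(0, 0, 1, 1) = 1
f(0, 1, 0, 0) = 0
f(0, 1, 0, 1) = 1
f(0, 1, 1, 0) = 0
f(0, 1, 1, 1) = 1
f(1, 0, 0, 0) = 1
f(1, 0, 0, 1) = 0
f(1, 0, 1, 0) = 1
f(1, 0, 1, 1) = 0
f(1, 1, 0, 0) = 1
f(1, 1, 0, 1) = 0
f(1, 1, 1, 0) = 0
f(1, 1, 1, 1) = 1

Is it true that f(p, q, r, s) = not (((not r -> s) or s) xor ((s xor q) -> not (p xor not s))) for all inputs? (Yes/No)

No

Check the formula against f row by row:
  p=0, q=0, r=0, s=0: formula gives 0, f = 0 ✓
  p=0, q=0, r=0, s=1: formula gives 1, f = 1 ✓
  p=0, q=0, r=1, s=0: formula gives 1, f = 1 ✓
  p=0, q=0, r=1, s=1: formula gives 1, f = 1 ✓
  p=0, q=1, r=0, s=0: formula gives 1, but f = 0 ✗
A single disagreement suffices: at (0,1,0,0) they differ, so the formula does not compute f.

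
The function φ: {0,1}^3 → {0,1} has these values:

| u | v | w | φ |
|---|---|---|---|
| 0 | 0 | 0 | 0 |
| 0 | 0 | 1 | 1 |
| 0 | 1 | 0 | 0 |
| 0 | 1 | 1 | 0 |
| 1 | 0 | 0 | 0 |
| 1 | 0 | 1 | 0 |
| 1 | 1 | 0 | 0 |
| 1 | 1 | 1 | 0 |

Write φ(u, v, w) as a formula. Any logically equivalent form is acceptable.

φ(u, v, w) = (u' · v') · w

φ is 1 on exactly one input, (0,0,1), whose minterm is ¬u·¬v·w. So φ is just that conjunction.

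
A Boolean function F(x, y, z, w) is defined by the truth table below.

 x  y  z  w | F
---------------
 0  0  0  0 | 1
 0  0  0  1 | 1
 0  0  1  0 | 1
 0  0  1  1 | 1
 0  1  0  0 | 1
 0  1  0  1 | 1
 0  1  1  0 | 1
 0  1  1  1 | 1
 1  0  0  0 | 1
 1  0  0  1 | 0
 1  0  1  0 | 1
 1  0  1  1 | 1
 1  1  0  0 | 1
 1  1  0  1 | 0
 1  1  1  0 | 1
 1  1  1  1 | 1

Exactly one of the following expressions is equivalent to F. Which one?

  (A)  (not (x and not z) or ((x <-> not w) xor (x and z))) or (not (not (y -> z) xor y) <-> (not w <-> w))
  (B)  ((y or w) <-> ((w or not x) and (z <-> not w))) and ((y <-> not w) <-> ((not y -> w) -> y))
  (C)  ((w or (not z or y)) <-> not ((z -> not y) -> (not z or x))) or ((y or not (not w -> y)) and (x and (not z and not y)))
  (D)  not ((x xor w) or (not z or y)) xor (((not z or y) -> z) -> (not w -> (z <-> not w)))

(B): at (0,0,0,0) it gives 0, but F = 1 — eliminated.
(C): at (0,0,0,0) it gives 0, but F = 1 — eliminated.
(D): at (0,0,1,0) it gives 0, but F = 1 — eliminated.
That leaves (A). Evaluating it on every row reproduces the table of F exactly.

A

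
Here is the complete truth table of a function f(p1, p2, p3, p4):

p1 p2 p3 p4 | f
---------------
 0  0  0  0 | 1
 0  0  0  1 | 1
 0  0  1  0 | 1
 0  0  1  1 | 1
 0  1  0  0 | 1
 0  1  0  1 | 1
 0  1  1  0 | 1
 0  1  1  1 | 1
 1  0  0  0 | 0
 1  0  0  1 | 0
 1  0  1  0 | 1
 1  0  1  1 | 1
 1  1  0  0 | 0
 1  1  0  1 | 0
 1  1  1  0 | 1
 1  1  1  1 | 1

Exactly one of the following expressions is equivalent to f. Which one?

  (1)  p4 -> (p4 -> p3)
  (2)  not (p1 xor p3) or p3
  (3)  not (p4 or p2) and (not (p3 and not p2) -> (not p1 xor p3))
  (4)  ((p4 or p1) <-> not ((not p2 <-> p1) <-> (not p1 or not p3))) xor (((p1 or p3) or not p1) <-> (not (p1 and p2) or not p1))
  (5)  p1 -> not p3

2

(1): at (0,0,0,1) it gives 0, but f = 1 — eliminated.
(3): at (0,0,0,1) it gives 0, but f = 1 — eliminated.
(4): at (0,0,0,1) it gives 0, but f = 1 — eliminated.
(5): at (1,0,0,0) it gives 1, but f = 0 — eliminated.
(2) is the remaining candidate, and it agrees with f on all 16 inputs.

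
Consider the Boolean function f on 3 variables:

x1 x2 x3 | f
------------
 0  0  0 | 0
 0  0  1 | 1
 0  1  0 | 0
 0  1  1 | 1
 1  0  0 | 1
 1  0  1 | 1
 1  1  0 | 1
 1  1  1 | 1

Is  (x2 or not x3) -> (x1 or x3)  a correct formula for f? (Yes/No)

Yes

Test each input against both f and the formula:
  x1=0, x2=0, x3=0: formula gives 0, f = 0 ✓
  x1=0, x2=0, x3=1: formula gives 1, f = 1 ✓
  x1=0, x2=1, x3=0: formula gives 0, f = 0 ✓
  x1=0, x2=1, x3=1: formula gives 1, f = 1 ✓
  x1=1, x2=0, x3=0: formula gives 1, f = 1 ✓
  … (the remaining 3 rows also agree.)
Every row agrees, so the formula is equivalent.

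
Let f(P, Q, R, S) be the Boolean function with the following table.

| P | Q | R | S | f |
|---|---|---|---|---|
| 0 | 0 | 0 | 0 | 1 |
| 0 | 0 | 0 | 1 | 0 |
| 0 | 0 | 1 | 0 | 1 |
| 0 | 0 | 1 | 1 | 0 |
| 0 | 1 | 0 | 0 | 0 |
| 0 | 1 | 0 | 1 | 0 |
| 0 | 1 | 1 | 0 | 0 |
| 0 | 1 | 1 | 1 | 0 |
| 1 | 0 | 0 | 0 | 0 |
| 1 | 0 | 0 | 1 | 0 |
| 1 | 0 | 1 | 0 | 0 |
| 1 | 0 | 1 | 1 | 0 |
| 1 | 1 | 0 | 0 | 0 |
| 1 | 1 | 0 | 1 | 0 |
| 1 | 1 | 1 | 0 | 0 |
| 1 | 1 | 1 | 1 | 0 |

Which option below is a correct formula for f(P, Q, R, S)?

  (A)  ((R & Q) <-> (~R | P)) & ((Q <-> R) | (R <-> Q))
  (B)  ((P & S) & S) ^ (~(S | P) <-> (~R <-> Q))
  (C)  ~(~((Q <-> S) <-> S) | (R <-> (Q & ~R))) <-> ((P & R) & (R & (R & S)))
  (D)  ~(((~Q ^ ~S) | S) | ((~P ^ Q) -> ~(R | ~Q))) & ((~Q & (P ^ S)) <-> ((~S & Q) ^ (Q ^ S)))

D

(A) fails at (0,0,0,0): the formula yields 0, f is 1.
(B) fails at (0,0,0,0): the formula yields 0, f is 1.
(C) fails at (0,0,0,1): the formula yields 1, f is 0.
Only (D) survives; checking it on all 16 rows confirms it matches f.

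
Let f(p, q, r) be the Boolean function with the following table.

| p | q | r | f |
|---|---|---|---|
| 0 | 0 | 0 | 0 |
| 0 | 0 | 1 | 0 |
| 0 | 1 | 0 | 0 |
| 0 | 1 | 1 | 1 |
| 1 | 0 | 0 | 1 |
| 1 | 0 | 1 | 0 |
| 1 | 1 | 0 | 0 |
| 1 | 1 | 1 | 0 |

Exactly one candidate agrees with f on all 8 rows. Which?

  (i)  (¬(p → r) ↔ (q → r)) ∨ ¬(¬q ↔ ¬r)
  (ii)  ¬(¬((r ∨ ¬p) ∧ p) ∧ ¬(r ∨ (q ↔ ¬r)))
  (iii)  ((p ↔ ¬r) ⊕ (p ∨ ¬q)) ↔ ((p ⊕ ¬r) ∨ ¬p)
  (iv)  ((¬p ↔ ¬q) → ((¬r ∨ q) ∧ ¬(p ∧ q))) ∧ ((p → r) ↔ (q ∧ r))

(i) fails at (0,0,1): the formula yields 1, f is 0.
(ii) fails at (0,0,1): the formula yields 1, f is 0.
(iii) fails at (0,0,0): the formula yields 1, f is 0.
Only (iv) survives; checking it on all 8 rows confirms it matches f.

iv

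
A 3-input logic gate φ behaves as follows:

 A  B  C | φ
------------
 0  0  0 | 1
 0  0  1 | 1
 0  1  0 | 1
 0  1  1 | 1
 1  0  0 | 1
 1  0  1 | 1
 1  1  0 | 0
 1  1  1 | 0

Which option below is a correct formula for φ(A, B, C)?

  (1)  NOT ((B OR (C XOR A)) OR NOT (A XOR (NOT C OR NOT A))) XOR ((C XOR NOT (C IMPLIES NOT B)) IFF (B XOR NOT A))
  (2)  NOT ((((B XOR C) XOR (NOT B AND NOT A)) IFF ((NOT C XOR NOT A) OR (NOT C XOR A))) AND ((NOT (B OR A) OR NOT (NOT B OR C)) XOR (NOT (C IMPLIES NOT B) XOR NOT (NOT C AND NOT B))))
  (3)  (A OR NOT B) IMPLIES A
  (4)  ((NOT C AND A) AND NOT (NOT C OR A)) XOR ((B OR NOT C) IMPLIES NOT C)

(2): at (0,0,0) it gives 0, but φ = 1 — eliminated.
(3): at (0,0,0) it gives 0, but φ = 1 — eliminated.
(4): at (0,1,1) it gives 0, but φ = 1 — eliminated.
That leaves (1). Evaluating it on every row reproduces the table of φ exactly.

1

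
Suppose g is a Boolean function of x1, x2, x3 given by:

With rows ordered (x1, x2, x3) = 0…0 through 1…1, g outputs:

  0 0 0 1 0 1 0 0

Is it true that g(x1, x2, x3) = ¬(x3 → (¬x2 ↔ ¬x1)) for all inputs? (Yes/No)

Yes

Test each input against both g and the formula:
  x1=0, x2=0, x3=0: formula gives 0, g = 0 ✓
  x1=0, x2=0, x3=1: formula gives 0, g = 0 ✓
  x1=0, x2=1, x3=0: formula gives 0, g = 0 ✓
  x1=0, x2=1, x3=1: formula gives 1, g = 1 ✓
  x1=1, x2=0, x3=0: formula gives 0, g = 0 ✓
  …and likewise for the remaining 3 rows.
No disagreement on any input; they are logically equivalent.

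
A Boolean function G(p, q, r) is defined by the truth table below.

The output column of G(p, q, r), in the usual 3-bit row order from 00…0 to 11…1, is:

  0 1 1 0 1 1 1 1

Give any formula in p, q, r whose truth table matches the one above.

G(p, q, r) = ¬(((¬p ∧ ¬q) ∧ ¬r) ∨ ((¬p ∧ q) ∧ r))

The 0-rows are (0,0,0), (0,1,1). Take each as a conjunction (¬p·¬q·¬r, ¬p·q·r), form their disjunction, and complement — that gives a formula that is 1 everywhere G is.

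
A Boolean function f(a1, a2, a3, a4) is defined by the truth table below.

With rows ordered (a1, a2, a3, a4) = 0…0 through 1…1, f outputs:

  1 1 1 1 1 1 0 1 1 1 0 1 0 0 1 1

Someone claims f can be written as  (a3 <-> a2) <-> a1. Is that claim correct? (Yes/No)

Check the formula against f row by row:
  a1=0, a2=0, a3=0, a4=0: formula gives 0, but f = 1 ✗
Since they disagree at (0,0,0,0), the expression is not a correct formula for f.

No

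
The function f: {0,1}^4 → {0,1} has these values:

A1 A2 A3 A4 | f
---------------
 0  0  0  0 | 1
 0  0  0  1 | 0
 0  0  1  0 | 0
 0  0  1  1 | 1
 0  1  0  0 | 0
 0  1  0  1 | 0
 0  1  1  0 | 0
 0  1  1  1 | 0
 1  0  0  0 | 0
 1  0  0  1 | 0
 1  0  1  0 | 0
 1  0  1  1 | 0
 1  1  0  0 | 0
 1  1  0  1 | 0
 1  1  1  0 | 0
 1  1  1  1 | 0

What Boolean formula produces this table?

The 1-rows are (0,0,0,0), (0,0,1,1). Each contributes one minterm — ¬A1·¬A2·¬A3·¬A4; ¬A1·¬A2·A3·A4 — and their disjunction is a sum-of-products form of f.

f(A1, A2, A3, A4) = (((not A1 and not A2) and not A3) and not A4) or (((not A1 and not A2) and A3) and A4)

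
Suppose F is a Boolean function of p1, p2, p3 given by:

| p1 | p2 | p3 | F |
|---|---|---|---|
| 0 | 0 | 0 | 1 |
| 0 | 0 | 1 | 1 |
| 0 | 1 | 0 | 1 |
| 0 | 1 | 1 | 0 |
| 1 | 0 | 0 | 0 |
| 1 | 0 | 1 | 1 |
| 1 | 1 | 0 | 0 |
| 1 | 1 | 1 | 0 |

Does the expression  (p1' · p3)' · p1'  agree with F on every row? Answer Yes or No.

Test each input against both F and the formula:
  p1=0, p2=0, p3=0: formula gives 1, F = 1 ✓
  p1=0, p2=0, p3=1: formula gives 0, but F = 1 ✗
A single disagreement suffices: at (0,0,1) they differ, so the formula does not compute F.

No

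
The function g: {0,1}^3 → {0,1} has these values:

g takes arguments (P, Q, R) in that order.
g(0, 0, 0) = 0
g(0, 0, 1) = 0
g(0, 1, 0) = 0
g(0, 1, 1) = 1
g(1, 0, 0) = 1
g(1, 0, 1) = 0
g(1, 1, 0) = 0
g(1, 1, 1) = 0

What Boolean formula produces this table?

Collect the rows where g=1 — (0,1,1), (1,0,0) — and write one minterm per row: ¬P·Q·R, P·¬Q·¬R. Their union (logical OR) reproduces the table exactly.

g(P, Q, R) = ((¬P ∧ Q) ∧ R) ∨ ((P ∧ ¬Q) ∧ ¬R)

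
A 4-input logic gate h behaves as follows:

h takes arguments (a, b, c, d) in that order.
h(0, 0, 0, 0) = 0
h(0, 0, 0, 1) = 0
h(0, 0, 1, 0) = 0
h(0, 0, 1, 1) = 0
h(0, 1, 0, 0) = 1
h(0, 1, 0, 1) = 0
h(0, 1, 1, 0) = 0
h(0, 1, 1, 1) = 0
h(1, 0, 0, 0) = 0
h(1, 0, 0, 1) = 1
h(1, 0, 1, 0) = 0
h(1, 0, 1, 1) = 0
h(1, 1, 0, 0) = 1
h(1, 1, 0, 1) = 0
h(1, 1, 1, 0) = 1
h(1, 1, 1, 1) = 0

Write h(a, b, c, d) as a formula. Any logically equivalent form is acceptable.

h(a, b, c, d) = (((((~a & b) & ~c) & ~d) | (((a & ~b) & ~c) & d)) | (((a & b) & ~c) & ~d)) | (((a & b) & c) & ~d)

The 1-rows are (0,1,0,0), (1,0,0,1), (1,1,0,0), (1,1,1,0). Each contributes one minterm — ¬a·b·¬c·¬d; a·¬b·¬c·d; a·b·¬c·¬d; a·b·c·¬d — and their disjunction is a sum-of-products form of h.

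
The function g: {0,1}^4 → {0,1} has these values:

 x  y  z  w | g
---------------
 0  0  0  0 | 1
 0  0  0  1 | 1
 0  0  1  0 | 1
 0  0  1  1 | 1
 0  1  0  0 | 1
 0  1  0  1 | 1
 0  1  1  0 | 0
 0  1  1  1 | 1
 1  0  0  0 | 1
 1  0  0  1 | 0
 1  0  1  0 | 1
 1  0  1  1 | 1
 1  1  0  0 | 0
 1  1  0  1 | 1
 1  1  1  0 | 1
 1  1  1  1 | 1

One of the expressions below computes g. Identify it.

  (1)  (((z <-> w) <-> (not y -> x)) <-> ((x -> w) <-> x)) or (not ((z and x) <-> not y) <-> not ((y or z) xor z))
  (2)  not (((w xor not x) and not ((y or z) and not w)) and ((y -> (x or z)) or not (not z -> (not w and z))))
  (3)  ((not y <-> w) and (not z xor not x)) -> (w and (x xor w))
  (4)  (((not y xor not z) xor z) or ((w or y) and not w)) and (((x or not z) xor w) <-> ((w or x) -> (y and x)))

3

(1) disagrees with g on (0,1,1,0) (formula → 1, table → 0); rule it out.
(2) disagrees with g on (0,0,0,0) (formula → 0, table → 1); rule it out.
(4) disagrees with g on (0,0,0,0) (formula → 0, table → 1); rule it out.
That leaves (3). Evaluating it on every row reproduces the table of g exactly.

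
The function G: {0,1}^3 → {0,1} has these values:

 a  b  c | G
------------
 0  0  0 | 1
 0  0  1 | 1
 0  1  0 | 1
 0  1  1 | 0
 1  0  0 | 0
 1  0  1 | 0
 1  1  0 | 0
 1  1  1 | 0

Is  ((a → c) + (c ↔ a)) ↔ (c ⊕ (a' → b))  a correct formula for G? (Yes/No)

No

Test each input against both G and the formula:
  a=0, b=0, c=0: formula gives 0, but G = 1 ✗
Row (0,0,0) is a counterexample, so the formula is not equivalent to G.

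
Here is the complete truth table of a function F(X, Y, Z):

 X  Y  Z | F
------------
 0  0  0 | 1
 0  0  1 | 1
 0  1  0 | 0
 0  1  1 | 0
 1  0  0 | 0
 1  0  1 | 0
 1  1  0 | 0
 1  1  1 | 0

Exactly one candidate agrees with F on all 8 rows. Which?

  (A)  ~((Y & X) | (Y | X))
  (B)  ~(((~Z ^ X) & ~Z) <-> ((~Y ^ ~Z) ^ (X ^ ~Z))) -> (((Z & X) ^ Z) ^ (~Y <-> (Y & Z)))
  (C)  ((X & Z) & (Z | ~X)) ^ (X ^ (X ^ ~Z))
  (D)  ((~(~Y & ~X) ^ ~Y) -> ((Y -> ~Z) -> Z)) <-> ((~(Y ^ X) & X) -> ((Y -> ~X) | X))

(B) disagrees with F on (0,1,0) (formula → 1, table → 0); rule it out.
(C) disagrees with F on (0,0,1) (formula → 0, table → 1); rule it out.
(D) disagrees with F on (0,0,0) (formula → 0, table → 1); rule it out.
That leaves (A). Evaluating it on every row reproduces the table of F exactly.

A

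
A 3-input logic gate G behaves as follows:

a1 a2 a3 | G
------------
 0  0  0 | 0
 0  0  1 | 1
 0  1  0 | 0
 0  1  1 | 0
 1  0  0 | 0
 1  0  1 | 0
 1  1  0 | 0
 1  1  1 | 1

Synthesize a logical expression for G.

The 1-rows are (0,0,1), (1,1,1). Each contributes one minterm — ¬a1·¬a2·a3; a1·a2·a3 — and their disjunction is a sum-of-products form of G.

G(a1, a2, a3) = ((~a1 & ~a2) & a3) | ((a1 & a2) & a3)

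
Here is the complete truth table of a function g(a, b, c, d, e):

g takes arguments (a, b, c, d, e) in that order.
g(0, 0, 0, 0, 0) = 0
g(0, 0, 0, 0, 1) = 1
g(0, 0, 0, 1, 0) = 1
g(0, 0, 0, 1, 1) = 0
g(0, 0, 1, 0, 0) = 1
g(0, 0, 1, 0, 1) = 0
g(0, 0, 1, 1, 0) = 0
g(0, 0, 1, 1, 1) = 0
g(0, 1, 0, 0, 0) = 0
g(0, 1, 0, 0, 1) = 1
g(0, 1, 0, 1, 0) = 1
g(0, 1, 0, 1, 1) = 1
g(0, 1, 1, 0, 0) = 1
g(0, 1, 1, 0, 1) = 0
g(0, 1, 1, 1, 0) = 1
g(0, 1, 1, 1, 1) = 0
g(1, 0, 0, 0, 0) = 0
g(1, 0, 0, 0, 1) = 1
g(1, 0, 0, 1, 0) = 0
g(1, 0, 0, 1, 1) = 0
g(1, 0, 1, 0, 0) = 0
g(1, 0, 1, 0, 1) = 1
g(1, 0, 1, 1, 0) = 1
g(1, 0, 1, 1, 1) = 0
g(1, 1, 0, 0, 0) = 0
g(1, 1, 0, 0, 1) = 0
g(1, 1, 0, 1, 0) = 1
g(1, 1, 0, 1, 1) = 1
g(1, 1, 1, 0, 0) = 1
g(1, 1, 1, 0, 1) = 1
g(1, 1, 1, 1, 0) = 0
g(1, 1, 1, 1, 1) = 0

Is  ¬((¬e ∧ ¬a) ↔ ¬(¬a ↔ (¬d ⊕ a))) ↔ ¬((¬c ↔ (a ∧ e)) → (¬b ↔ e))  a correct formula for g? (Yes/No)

Check the formula against g row by row:
  a=0, b=0, c=0, d=0, e=0: formula gives 0, g = 0 ✓
  a=0, b=0, c=0, d=0, e=1: formula gives 1, g = 1 ✓
  a=0, b=0, c=0, d=1, e=0: formula gives 1, g = 1 ✓
  a=0, b=0, c=0, d=1, e=1: formula gives 0, g = 0 ✓
  …
  a=0, b=0, c=1, d=0, e=1: formula gives 1, but g = 0 ✗
Row (0,0,1,0,1) is a counterexample, so the formula is not equivalent to g.

No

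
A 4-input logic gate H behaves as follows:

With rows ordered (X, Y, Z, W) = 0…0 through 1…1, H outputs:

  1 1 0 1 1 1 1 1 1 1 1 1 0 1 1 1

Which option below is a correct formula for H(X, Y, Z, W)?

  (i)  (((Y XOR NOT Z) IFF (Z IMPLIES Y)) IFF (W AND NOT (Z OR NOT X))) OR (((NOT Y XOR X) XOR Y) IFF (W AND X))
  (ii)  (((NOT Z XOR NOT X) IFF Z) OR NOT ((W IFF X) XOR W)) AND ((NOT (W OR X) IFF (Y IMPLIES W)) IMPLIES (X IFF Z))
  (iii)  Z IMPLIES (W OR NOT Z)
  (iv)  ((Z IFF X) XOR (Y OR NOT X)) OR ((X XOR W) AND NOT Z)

(i) fails at (0,0,0,0): the formula yields 0, H is 1.
(iii) fails at (0,1,1,0): the formula yields 0, H is 1.
(iv) fails at (0,0,0,0): the formula yields 0, H is 1.
Only (ii) survives; checking it on all 16 rows confirms it matches H.

ii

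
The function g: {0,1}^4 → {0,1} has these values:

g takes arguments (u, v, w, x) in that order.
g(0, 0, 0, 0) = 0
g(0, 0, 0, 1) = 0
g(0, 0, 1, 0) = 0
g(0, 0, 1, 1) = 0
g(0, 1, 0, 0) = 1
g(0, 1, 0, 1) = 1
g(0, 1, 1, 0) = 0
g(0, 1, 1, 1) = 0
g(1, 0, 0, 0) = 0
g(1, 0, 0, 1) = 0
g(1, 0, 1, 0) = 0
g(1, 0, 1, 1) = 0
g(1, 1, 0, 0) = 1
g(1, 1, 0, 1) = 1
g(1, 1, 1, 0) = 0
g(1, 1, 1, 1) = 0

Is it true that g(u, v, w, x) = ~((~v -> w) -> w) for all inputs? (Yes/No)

Check the formula against g row by row:
  u=0, v=0, w=0, x=0: formula gives 0, g = 0 ✓
  u=0, v=0, w=0, x=1: formula gives 0, g = 0 ✓
  u=0, v=0, w=1, x=0: formula gives 0, g = 0 ✓
  u=0, v=0, w=1, x=1: formula gives 0, g = 0 ✓
  … (the remaining 12 rows also agree.)
Every row agrees, so the formula is equivalent.

Yes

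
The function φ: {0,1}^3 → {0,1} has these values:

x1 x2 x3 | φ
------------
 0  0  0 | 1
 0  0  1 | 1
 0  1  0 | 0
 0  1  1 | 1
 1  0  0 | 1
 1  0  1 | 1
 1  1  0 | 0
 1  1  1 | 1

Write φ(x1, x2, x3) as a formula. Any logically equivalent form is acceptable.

φ is 0 on only 2 rows — (0,1,0), (1,1,0). Writing each as a minterm (¬x1·x2·¬x3, x1·x2·¬x3) and OR-ing them characterizes exactly where φ=0, so φ is the negation of that disjunction.

φ(x1, x2, x3) = NOT (((NOT x1 AND x2) AND NOT x3) OR ((x1 AND x2) AND NOT x3))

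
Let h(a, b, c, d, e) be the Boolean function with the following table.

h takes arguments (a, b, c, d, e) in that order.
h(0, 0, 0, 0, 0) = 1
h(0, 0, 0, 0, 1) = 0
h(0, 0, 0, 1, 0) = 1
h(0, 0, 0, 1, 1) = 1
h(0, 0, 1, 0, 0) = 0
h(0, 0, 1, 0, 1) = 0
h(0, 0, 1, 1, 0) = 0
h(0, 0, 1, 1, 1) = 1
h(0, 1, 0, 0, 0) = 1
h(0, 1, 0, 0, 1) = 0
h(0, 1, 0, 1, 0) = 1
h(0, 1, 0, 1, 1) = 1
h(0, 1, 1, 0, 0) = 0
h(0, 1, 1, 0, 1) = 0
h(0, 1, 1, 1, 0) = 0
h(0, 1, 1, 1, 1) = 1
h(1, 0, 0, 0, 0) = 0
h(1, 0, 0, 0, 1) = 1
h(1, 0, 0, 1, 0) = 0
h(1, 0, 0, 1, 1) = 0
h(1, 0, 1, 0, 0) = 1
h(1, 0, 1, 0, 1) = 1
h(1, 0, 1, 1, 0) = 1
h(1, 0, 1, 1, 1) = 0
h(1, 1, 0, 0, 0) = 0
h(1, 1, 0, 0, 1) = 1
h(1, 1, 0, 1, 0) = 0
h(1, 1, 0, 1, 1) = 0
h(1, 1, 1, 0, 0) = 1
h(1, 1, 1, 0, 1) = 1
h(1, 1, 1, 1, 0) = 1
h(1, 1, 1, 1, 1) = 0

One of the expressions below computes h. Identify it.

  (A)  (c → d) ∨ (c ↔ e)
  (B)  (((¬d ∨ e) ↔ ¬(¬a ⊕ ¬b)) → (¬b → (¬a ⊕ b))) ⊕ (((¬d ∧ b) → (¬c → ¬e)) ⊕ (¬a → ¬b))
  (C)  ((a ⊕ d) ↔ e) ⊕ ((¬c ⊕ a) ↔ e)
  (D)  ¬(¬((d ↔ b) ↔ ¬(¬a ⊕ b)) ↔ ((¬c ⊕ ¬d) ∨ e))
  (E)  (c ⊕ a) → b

D

(A) fails at (0,0,0,0,1): the formula yields 1, h is 0.
(B) fails at (0,0,0,0,1): the formula yields 1, h is 0.
(C) fails at (0,0,0,0,1): the formula yields 1, h is 0.
(E) fails at (0,0,0,0,1): the formula yields 1, h is 0.
Only (D) survives; checking it on all 32 rows confirms it matches h.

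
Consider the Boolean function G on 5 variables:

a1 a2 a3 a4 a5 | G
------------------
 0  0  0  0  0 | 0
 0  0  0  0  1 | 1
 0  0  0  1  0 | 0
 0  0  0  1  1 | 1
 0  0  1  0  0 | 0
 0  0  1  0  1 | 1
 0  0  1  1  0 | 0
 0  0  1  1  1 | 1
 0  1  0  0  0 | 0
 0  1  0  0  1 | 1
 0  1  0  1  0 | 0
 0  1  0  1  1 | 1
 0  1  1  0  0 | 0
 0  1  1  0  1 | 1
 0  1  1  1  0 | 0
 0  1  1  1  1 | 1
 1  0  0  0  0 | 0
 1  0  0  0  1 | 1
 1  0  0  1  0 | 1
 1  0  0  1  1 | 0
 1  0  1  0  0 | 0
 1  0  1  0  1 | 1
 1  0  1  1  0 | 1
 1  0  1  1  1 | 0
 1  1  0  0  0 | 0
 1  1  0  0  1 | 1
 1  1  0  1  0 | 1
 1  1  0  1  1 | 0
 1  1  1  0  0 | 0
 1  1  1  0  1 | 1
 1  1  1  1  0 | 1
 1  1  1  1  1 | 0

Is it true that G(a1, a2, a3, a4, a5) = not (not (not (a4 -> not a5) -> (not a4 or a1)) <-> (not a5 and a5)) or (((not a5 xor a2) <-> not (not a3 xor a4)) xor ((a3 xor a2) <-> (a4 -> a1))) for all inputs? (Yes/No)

Yes

Check the formula against G row by row:
  a1=0, a2=0, a3=0, a4=0, a5=0: formula gives 0, G = 0 ✓
  a1=0, a2=0, a3=0, a4=0, a5=1: formula gives 1, G = 1 ✓
  a1=0, a2=0, a3=0, a4=1, a5=0: formula gives 0, G = 0 ✓
  a1=0, a2=0, a3=0, a4=1, a5=1: formula gives 1, G = 1 ✓
  … (the remaining 28 rows also agree.)
No disagreement on any input; they are logically equivalent.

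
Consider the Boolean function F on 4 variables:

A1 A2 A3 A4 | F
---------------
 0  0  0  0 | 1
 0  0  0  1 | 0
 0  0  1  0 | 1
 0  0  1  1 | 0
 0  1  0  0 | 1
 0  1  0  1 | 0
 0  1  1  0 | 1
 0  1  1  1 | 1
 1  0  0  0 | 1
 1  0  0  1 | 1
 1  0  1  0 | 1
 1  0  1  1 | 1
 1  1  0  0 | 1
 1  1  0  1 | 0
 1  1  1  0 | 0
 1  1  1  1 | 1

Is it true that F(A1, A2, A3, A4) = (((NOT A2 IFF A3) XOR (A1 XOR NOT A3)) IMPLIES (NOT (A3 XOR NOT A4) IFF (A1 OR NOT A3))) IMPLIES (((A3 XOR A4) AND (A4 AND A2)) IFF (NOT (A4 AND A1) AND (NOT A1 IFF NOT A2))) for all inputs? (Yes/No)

Evaluate (((NOT A2 IFF A3) XOR (A1 XOR NOT A3)) IMPLIES (NOT (A3 XOR NOT A4) IFF (A1 OR NOT A3))) IMPLIES (((A3 XOR A4) AND (A4 AND A2)) IFF (NOT (A4 AND A1) AND (NOT A1 IFF NOT A2))) on each row and compare to F:
  A1=0, A2=0, A3=0, A4=0: formula gives 1, F = 1 ✓
  A1=0, A2=0, A3=0, A4=1: formula gives 0, F = 0 ✓
  A1=0, A2=0, A3=1, A4=0: formula gives 1, F = 1 ✓
  A1=0, A2=0, A3=1, A4=1: formula gives 0, F = 0 ✓
  … (the remaining 12 rows also agree.)
No disagreement on any input; they are logically equivalent.

Yes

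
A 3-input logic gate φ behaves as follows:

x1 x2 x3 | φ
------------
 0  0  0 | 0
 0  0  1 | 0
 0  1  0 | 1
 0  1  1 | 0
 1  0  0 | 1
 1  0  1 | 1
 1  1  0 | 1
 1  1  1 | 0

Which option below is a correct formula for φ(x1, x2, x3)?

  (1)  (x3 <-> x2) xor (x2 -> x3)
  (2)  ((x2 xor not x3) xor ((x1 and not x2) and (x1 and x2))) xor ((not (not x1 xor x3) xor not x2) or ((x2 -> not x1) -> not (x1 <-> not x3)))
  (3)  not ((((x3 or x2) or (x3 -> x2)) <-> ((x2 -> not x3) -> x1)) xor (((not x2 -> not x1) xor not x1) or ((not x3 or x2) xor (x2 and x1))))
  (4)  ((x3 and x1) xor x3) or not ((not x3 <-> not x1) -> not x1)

2

(1) fails at (0,0,1): the formula yields 1, φ is 0.
(3) fails at (0,0,1): the formula yields 1, φ is 0.
(4) fails at (0,0,1): the formula yields 1, φ is 0.
Only (2) survives; checking it on all 8 rows confirms it matches φ.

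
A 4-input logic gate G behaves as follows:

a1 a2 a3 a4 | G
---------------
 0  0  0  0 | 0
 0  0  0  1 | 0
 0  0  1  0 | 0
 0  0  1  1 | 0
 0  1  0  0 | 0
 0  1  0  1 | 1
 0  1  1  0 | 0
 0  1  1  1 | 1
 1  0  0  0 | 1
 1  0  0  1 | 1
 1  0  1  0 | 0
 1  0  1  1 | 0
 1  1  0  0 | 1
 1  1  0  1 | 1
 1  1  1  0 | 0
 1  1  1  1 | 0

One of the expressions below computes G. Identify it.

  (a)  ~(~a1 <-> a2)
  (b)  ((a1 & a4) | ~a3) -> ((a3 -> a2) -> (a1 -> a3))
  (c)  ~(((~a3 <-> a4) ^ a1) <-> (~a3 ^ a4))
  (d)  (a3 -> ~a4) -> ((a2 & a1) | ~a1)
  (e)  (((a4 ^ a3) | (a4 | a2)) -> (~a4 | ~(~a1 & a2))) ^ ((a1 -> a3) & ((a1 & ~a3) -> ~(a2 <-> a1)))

(a) disagrees with G on (0,0,0,0) (formula → 1, table → 0); rule it out.
(b) disagrees with G on (0,0,0,0) (formula → 1, table → 0); rule it out.
(c) disagrees with G on (0,0,0,0) (formula → 1, table → 0); rule it out.
(d) disagrees with G on (0,0,0,0) (formula → 1, table → 0); rule it out.
That leaves (e). Evaluating it on every row reproduces the table of G exactly.

e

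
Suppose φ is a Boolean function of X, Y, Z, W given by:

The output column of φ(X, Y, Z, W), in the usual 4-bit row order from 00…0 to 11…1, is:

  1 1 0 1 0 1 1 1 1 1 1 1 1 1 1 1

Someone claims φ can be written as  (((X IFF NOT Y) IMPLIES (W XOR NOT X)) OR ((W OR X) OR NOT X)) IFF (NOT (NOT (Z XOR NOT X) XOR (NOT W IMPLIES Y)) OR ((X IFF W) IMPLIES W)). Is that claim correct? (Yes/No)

Yes

Test each input against both φ and the formula:
  X=0, Y=0, Z=0, W=0: formula gives 1, φ = 1 ✓
  X=0, Y=0, Z=0, W=1: formula gives 1, φ = 1 ✓
  X=0, Y=0, Z=1, W=0: formula gives 0, φ = 0 ✓
  X=0, Y=0, Z=1, W=1: formula gives 1, φ = 1 ✓
  …and likewise for the remaining 12 rows.
No disagreement on any input; they are logically equivalent.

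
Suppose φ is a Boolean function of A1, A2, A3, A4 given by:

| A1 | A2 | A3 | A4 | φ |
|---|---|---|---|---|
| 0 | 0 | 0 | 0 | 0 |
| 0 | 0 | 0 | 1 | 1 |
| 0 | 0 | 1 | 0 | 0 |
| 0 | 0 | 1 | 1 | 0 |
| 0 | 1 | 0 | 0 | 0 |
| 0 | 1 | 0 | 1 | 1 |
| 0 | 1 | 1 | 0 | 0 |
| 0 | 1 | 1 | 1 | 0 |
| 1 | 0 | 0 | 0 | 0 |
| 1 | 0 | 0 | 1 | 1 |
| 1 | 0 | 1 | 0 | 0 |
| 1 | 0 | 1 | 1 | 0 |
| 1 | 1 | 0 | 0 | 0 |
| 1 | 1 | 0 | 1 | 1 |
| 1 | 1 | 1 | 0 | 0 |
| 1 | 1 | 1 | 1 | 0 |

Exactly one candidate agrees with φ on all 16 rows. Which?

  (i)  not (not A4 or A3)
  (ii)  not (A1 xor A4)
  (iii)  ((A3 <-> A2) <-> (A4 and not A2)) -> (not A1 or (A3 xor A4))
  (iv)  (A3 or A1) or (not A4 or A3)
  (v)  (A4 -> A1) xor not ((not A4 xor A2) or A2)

i

(ii): at (0,0,0,0) it gives 1, but φ = 0 — eliminated.
(iii): at (0,0,0,0) it gives 1, but φ = 0 — eliminated.
(iv): at (0,0,0,0) it gives 1, but φ = 0 — eliminated.
(v): at (0,0,0,0) it gives 1, but φ = 0 — eliminated.
Only (i) survives; checking it on all 16 rows confirms it matches φ.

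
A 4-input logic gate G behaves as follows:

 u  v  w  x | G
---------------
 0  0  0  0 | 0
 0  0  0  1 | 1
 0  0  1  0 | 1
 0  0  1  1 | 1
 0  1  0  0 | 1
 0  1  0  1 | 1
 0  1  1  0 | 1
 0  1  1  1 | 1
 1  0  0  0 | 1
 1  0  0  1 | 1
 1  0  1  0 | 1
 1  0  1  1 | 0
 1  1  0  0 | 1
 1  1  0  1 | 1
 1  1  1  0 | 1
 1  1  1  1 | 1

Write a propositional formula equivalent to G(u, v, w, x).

There are just 2 zero rows: (0,0,0,0), (1,0,1,1). Their minterms are ¬u·¬v·¬w·¬x, u·¬v·w·x; the OR of those covers precisely the 0-outputs, and negating it yields G.

G(u, v, w, x) = not ((((not u and not v) and not w) and not x) or (((u and not v) and w) and x))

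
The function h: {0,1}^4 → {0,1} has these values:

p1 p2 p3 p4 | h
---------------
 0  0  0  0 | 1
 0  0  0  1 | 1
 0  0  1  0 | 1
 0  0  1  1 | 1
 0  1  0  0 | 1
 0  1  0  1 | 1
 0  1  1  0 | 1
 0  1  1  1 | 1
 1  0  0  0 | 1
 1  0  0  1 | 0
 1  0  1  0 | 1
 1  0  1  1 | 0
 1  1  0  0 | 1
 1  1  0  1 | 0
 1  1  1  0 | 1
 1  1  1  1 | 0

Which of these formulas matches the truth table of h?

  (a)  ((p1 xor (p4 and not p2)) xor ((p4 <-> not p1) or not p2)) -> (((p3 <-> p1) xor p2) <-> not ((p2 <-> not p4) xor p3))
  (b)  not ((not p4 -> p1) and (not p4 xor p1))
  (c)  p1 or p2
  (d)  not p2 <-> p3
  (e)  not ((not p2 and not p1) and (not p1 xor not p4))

b

(a): at (0,1,0,1) it gives 0, but h = 1 — eliminated.
(c): at (0,0,0,0) it gives 0, but h = 1 — eliminated.
(d): at (0,0,0,0) it gives 0, but h = 1 — eliminated.
(e): at (0,0,0,1) it gives 0, but h = 1 — eliminated.
Only (b) survives; checking it on all 16 rows confirms it matches h.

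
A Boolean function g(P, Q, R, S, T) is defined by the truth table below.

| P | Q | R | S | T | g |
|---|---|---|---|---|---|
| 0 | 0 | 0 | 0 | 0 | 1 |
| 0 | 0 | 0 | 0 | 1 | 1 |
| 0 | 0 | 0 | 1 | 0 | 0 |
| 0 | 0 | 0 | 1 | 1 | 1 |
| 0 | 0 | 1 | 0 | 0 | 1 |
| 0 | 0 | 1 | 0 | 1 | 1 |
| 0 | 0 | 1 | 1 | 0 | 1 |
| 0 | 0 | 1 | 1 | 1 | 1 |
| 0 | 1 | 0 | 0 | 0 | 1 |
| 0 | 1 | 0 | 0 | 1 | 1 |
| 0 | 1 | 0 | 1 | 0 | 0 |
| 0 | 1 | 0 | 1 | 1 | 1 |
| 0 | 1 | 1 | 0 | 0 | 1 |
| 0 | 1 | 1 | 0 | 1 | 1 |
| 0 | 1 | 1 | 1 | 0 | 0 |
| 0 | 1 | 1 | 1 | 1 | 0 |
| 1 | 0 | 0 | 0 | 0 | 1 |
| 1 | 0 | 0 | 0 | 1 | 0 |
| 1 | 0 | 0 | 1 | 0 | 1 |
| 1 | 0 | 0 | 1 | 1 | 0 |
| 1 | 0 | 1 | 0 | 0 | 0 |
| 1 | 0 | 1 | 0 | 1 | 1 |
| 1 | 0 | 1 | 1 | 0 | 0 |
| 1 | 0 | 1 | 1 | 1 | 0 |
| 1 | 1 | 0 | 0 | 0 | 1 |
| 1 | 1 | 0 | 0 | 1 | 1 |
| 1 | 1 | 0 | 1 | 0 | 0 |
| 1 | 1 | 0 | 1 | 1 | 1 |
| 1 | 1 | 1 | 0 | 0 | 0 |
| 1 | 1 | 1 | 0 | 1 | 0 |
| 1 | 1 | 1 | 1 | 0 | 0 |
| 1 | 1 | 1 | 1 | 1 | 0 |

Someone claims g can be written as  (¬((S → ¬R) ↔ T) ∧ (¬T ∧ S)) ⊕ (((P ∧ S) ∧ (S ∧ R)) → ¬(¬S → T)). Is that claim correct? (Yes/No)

No

Test each input against both g and the formula:
  P=0, Q=0, R=0, S=0, T=0: formula gives 1, g = 1 ✓
  P=0, Q=0, R=0, S=0, T=1: formula gives 1, g = 1 ✓
  P=0, Q=0, R=0, S=1, T=0: formula gives 0, g = 0 ✓
  P=0, Q=0, R=0, S=1, T=1: formula gives 1, g = 1 ✓
  …
  P=0, Q=1, R=1, S=1, T=0: formula gives 1, but g = 0 ✗
Since they disagree at (0,1,1,1,0), the expression is not a correct formula for g.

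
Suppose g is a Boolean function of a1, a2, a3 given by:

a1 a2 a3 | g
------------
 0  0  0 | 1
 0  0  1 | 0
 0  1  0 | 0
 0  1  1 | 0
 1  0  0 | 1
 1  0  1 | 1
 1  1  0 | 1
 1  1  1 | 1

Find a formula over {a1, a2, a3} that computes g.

g(a1, a2, a3) = NOT ((((NOT a1 AND NOT a2) AND a3) OR ((NOT a1 AND a2) AND NOT a3)) OR ((NOT a1 AND a2) AND a3))

There are just 3 zero rows: (0,0,1), (0,1,0), (0,1,1). Their minterms are ¬a1·¬a2·a3, ¬a1·a2·¬a3, ¬a1·a2·a3; the OR of those covers precisely the 0-outputs, and negating it yields g.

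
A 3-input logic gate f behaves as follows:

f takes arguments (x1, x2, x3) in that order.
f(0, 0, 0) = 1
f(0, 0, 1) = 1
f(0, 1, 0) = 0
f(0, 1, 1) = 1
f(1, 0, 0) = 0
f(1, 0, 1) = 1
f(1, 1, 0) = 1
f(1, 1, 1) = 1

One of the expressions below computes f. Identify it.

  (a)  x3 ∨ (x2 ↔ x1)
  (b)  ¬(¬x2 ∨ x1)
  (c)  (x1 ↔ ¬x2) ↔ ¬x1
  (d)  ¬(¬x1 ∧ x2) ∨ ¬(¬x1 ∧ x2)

a

(b) disagrees with f on (0,0,0) (formula → 0, table → 1); rule it out.
(c) disagrees with f on (0,0,0) (formula → 0, table → 1); rule it out.
(d) disagrees with f on (0,1,1) (formula → 0, table → 1); rule it out.
That leaves (a). Evaluating it on every row reproduces the table of f exactly.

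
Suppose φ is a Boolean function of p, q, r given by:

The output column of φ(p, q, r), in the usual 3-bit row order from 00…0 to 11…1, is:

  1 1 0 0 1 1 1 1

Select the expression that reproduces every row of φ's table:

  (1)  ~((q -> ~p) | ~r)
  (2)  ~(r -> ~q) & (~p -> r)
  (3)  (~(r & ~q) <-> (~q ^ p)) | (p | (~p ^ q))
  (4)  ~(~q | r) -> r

3

(1) fails at (0,0,0): the formula yields 0, φ is 1.
(2) fails at (0,0,0): the formula yields 0, φ is 1.
(4) fails at (0,1,1): the formula yields 1, φ is 0.
Only (3) survives; checking it on all 8 rows confirms it matches φ.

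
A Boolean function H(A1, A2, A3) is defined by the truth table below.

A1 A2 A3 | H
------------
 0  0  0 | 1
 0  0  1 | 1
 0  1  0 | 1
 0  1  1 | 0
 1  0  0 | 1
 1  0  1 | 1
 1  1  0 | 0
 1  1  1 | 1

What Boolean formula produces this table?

H(A1, A2, A3) = (((A1' · A2) · A3) + ((A1 · A2) · A3'))'

H is 0 on only 2 rows — (0,1,1), (1,1,0). Writing each as a minterm (¬A1·A2·A3, A1·A2·¬A3) and OR-ing them characterizes exactly where H=0, so H is the negation of that disjunction.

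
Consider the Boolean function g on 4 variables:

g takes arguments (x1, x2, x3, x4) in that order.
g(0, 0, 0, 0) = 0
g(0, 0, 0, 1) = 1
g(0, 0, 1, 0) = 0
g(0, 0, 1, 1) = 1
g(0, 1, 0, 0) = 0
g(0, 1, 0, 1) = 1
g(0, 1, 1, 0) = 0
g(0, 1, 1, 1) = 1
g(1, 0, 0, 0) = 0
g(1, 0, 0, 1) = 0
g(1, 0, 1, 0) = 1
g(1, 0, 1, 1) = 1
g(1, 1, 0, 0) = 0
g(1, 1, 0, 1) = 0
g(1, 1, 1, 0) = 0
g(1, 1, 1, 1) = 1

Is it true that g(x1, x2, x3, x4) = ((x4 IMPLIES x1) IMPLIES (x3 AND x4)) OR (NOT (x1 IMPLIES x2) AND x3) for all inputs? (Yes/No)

Check the formula against g row by row:
  x1=0, x2=0, x3=0, x4=0: formula gives 0, g = 0 ✓
  x1=0, x2=0, x3=0, x4=1: formula gives 1, g = 1 ✓
  x1=0, x2=0, x3=1, x4=0: formula gives 0, g = 0 ✓
  x1=0, x2=0, x3=1, x4=1: formula gives 1, g = 1 ✓
  … (the remaining 12 rows also agree.)
All 16 rows match — the expression computes g exactly.

Yes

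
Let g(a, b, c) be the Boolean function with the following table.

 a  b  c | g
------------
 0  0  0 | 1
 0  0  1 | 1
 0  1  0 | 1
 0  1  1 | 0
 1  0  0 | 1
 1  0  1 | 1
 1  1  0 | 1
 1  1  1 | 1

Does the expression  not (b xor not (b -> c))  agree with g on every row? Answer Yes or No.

No

Evaluate not (b xor not (b -> c)) on each row and compare to g:
  a=0, b=0, c=0: formula gives 1, g = 1 ✓
  a=0, b=0, c=1: formula gives 1, g = 1 ✓
  a=0, b=1, c=0: formula gives 1, g = 1 ✓
  a=0, b=1, c=1: formula gives 0, g = 0 ✓
  a=1, b=0, c=0: formula gives 1, g = 1 ✓
  …
  a=1, b=1, c=1: formula gives 0, but g = 1 ✗
A single disagreement suffices: at (1,1,1) they differ, so the formula does not compute g.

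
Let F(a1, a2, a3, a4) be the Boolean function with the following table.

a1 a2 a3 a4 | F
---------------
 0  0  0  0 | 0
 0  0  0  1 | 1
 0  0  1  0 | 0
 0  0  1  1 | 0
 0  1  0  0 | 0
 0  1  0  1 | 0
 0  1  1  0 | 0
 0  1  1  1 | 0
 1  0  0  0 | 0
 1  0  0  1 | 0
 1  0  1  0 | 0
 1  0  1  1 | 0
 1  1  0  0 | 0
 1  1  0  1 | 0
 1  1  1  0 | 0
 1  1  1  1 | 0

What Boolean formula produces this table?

F(a1, a2, a3, a4) = ((not a1 and not a2) and not a3) and a4

F is 1 on exactly one input, (0,0,0,1), whose minterm is ¬a1·¬a2·¬a3·a4. So F is just that conjunction.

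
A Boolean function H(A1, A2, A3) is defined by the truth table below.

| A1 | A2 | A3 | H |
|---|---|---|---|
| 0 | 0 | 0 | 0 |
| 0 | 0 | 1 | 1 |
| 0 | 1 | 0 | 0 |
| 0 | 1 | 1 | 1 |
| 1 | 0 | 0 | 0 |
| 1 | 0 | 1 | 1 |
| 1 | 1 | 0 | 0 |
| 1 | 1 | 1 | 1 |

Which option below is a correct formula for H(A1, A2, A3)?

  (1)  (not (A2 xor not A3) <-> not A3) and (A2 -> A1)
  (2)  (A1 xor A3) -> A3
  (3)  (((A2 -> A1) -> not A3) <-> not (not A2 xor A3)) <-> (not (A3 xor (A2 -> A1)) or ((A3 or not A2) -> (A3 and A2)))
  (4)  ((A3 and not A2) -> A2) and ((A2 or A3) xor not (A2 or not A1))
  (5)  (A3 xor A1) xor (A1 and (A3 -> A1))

(1) fails at (0,0,1): the formula yields 0, H is 1.
(2) fails at (0,0,0): the formula yields 1, H is 0.
(3) fails at (0,0,0): the formula yields 1, H is 0.
(4) fails at (0,0,1): the formula yields 0, H is 1.
That leaves (5). Evaluating it on every row reproduces the table of H exactly.

5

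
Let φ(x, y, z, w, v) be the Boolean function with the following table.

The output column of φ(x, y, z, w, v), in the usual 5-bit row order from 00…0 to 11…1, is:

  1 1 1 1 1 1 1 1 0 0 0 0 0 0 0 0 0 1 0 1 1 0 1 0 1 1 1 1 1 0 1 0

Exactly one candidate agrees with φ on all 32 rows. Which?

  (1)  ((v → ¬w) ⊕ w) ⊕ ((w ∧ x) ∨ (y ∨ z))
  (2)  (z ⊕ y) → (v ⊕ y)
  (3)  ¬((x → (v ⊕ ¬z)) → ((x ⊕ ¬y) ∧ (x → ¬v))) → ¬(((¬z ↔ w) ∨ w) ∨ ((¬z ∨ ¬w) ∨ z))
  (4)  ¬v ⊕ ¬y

3

(1) disagrees with φ on (0,0,0,1,0) (formula → 0, table → 1); rule it out.
(2) disagrees with φ on (0,0,1,0,0) (formula → 0, table → 1); rule it out.
(4) disagrees with φ on (0,0,0,0,0) (formula → 0, table → 1); rule it out.
That leaves (3). Evaluating it on every row reproduces the table of φ exactly.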